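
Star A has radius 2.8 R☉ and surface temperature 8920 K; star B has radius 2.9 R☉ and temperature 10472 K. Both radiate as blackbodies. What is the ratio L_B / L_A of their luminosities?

L_B/L_A ≈ 2.04

L = 4πR²σT⁴ ∝ R²T⁴, so L_B/L_A = (2.9/2.8)² × (10472/8920)⁴ = 1.07 × 1.90 = 2.04.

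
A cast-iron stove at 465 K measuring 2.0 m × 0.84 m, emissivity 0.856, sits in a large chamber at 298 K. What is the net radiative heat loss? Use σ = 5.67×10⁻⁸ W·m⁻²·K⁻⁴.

A = 2.0 × 0.84 = 1.68 m².
Q = εσA(T⁴ − T_s⁴). T⁴ − T_s⁴ = (465)⁴ − (298)⁴ = 4.68×10^10 − 7.89×10^9 = 3.89×10^10 K⁴.
Q = 0.856 × 5.67×10⁻⁸ × 1.68 × 3.89×10^10 = 3170 W.

Q ≈ 3170 W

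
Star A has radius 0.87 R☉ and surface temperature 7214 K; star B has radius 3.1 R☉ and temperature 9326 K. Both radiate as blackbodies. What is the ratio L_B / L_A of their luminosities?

L = 4πR²σT⁴ ∝ R²T⁴, so L_B/L_A = (3.1/0.87)² × (9326/7214)⁴ = 12.7 × 2.79 = 35.5.

L_B/L_A ≈ 35.5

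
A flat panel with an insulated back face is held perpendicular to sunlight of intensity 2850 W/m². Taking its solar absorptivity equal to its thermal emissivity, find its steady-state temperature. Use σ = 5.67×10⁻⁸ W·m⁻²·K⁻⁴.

Absorbed flux αS = emitted flux εσT⁴ (one radiating face); with α = ε, T = (S/σ)^(1/4).
T = (2850 / 5.67×10⁻⁸)^(1/4) = (5.03×10^10)^(1/4).
T = 473 K.

T ≈ 473 K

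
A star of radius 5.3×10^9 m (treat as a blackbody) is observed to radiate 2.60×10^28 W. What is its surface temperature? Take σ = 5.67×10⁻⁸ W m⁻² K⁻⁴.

T ≈ 6000 K

A = 4πr² = 4π × (5.3×10^9)² = 3.53×10^20 m².
From P = σAT⁴, T = (P / σA)^(1/4) = (2.60×10^28 / (5.67×10⁻⁸ × 3.53×10^20))^(1/4).
T = (1.30×10^15)^(1/4) = 6000 K.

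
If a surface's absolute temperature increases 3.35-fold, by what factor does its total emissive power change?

factor ≈ 126

P ∝ T⁴, so the power scales as (3.35)⁴ = 126.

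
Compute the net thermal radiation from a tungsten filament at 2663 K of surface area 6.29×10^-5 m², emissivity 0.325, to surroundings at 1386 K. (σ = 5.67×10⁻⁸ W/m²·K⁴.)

Q ≈ 54.0 W

Q = εσA(T⁴ − T_s⁴). T⁴ − T_s⁴ = (2663)⁴ − (1386)⁴ = 5.03×10^13 − 3.69×10^12 = 4.66×10^13 K⁴.
Q = 0.325 × 5.67×10⁻⁸ × 6.29×10^-5 × 4.66×10^13 = 54.0 W.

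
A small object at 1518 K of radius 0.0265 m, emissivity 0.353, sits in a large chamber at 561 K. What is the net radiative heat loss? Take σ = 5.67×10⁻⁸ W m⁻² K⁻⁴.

A = 4πr² = 4π × (0.0265)² = 8.82×10^-3 m².
Q = εσA(T⁴ − T_s⁴). T⁴ − T_s⁴ = (1518)⁴ − (561)⁴ = 5.31×10^12 − 9.90×10^10 = 5.21×10^12 K⁴.
Q = 0.353 × 5.67×10⁻⁸ × 8.82×10^-3 × 5.21×10^12 = 920 W.

Q ≈ 920 W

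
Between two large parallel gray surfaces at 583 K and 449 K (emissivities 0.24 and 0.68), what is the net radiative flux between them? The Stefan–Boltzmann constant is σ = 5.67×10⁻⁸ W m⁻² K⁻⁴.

q ≈ 916 W/m²

For two large parallel gray plates, q = σ(T₁⁴ − T₂⁴) / (1/ε₁ + 1/ε₂ − 1).
1/ε₁ + 1/ε₂ − 1 = 1/0.24 + 1/0.68 − 1 = 4.637.
T₁⁴ − T₂⁴ = 1.16×10^11 − 4.06×10^10 = 7.49×10^10 K⁴.
q = 5.67×10⁻⁸ × 7.49×10^10 / 4.637 = 916 W/m².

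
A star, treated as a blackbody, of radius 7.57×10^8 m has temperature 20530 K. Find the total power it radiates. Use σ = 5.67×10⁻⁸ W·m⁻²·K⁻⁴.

A = 4πr² = 4π × (7.57×10^8)² = 7.20×10^18 m².
P = σAT⁴ = 5.67×10⁻⁸ × 7.20×10^18 × (20530)⁴ = 5.67×10⁻⁸ × 7.20×10^18 × 1.78×10^17.
P = 7.25×10^28 W.

P ≈ 7.25×10^28 W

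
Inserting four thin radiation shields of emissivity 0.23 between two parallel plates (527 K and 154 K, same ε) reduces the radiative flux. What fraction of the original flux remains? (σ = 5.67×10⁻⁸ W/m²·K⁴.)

With N identical shields there are N+1 = 5 gaps in series, each with the same radiative resistance, so the flux falls to 1/(N+1) of its unshielded value.

ratio ≈ 0.200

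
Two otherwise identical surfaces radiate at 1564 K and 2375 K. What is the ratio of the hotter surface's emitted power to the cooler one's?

P ∝ T⁴, so the ratio is (2375/1564)⁴ = (1.519)⁴ = 5.32.

ratio ≈ 5.32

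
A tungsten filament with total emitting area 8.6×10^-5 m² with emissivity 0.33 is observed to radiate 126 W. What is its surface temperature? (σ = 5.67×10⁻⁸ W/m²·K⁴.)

T ≈ 2970 K

From P = εσAT⁴, T = (P / εσA)^(1/4) = (126 / (0.33 × 5.67×10⁻⁸ × 8.60×10^-5))^(1/4).
T = (7.83×10^13)^(1/4) = 2970 K.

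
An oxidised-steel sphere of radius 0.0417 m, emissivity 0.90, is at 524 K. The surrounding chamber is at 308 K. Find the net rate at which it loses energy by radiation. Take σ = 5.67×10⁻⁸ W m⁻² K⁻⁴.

Q ≈ 74.0 W

A = 4πr² = 4π × (0.0417)² = 0.0219 m².
Q = εσA(T⁴ − T_s⁴). T⁴ − T_s⁴ = (524)⁴ − (308)⁴ = 7.54×10^10 − 9.00×10^9 = 6.64×10^10 K⁴.
Q = 0.90 × 5.67×10⁻⁸ × 0.0219 × 6.64×10^10 = 74.0 W.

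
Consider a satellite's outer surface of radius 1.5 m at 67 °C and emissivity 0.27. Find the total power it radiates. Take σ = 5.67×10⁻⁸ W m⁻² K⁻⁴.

A = 4πr² = 4π × (1.5)² = 28.3 m².
67 °C = 340 K.
P = εσAT⁴ = 0.27 × 5.67×10⁻⁸ × 28.3 × (340)⁴ = 0.27 × 5.67×10⁻⁸ × 28.3 × 1.34×10^10.
P = 5780 W.

P ≈ 5780 W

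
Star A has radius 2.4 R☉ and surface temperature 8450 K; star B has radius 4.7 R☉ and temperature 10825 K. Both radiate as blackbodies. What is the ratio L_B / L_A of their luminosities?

L = 4πR²σT⁴ ∝ R²T⁴, so L_B/L_A = (4.7/2.4)² × (10825/8450)⁴ = 3.84 × 2.69 = 10.3.

L_B/L_A ≈ 10.3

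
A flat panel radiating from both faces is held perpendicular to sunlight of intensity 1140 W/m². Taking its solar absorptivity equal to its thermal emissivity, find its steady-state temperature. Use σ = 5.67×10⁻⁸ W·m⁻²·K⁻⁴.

Absorbed flux αS = emitted flux 2εσT⁴ per unit area; with α = ε this gives T = (S/2σ)^(1/4).
T = (1140 / (2 × 5.67×10⁻⁸))^(1/4) = (1.01×10^10)^(1/4).
T = 317 K.

T ≈ 317 K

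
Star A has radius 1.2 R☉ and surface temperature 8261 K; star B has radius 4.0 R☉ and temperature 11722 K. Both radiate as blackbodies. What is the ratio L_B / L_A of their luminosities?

L = 4πR²σT⁴ ∝ R²T⁴, so L_B/L_A = (4.0/1.2)² × (11722/8261)⁴ = 11.1 × 4.05 = 45.0.

L_B/L_A ≈ 45.0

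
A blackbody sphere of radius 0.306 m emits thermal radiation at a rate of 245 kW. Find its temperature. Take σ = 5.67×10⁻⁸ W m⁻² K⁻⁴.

A = 4πr² = 4π × (0.306)² = 1.18 m².
From P = σAT⁴, T = (P / σA)^(1/4) = (2.45×10^5 / (5.67×10⁻⁸ × 1.18))^(1/4).
T = (3.67×10^12)^(1/4) = 1380 K.

T ≈ 1380 K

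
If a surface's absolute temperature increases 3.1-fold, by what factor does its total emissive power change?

factor ≈ 92.4

P ∝ T⁴, so the power scales as (3.1)⁴ = 92.4.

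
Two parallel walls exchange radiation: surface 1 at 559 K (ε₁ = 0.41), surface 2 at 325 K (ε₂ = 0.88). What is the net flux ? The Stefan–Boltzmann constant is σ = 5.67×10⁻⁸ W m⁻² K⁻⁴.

For two large parallel gray plates, q = σ(T₁⁴ − T₂⁴) / (1/ε₁ + 1/ε₂ − 1).
1/ε₁ + 1/ε₂ − 1 = 1/0.41 + 1/0.88 − 1 = 2.575.
T₁⁴ − T₂⁴ = 9.76×10^10 − 1.12×10^10 = 8.65×10^10 K⁴.
q = 5.67×10⁻⁸ × 8.65×10^10 / 2.575 = 1900 W/m².

q ≈ 1900 W/m²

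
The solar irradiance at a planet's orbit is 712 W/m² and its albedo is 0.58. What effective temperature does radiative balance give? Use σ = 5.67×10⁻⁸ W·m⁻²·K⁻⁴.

T ≈ 191 K

Power absorbed = (1−a)S·πR²; power emitted = 4πR²σT⁴. Equating and cancelling πR²:
T = ((1−a)S / 4σ)^(1/4) = (299 / (4 × 5.67×10⁻⁸))^(1/4) = (1.32×10^9)^(1/4).
T = 191 K.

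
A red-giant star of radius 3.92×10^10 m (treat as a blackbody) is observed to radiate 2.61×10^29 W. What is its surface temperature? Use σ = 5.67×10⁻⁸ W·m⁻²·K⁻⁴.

A = 4πr² = 4π × (3.92×10^10)² = 1.93×10^22 m².
From P = σAT⁴, T = (P / σA)^(1/4) = (2.61×10^29 / (5.67×10⁻⁸ × 1.93×10^22))^(1/4).
T = (2.38×10^14)^(1/4) = 3930 K.

T ≈ 3930 K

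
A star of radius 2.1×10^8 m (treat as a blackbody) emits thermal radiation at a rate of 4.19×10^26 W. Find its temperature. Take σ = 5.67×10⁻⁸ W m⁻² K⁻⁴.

T ≈ 10700 K

A = 4πr² = 4π × (2.1×10^8)² = 5.54×10^17 m².
From P = σAT⁴, T = (P / σA)^(1/4) = (4.19×10^26 / (5.67×10⁻⁸ × 5.54×10^17))^(1/4).
T = (1.33×10^16)^(1/4) = 10700 K.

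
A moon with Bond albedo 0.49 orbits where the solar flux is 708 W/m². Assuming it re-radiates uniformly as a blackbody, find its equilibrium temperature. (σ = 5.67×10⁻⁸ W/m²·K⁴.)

Power absorbed = (1−a)S·πR²; power emitted = 4πR²σT⁴. Equating and cancelling πR²:
T = ((1−a)S / 4σ)^(1/4) = (361 / (4 × 5.67×10⁻⁸))^(1/4) = (1.59×10^9)^(1/4).
T = 200 K.

T ≈ 200 K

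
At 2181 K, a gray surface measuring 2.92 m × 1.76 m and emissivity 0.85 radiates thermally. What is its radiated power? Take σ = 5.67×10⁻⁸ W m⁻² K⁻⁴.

A = 2.92 × 1.76 = 5.14 m².
Stefan–Boltzmann: P = εσAT⁴ = 0.85 × 5.67×10⁻⁸ × 5.14 × (2181)⁴ = 0.85 × 5.67×10⁻⁸ × 5.14 × 2.26×10^13.
P = 5.60×10^6 W.

P ≈ 5.60×10^6 W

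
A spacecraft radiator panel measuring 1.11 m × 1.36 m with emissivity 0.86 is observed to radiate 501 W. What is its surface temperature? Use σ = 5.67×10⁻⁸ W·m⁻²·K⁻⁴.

T ≈ 287 K

A = 1.11 × 1.36 = 1.51 m².
From P = εσAT⁴, T = (P / εσA)^(1/4) = (501 / (0.86 × 5.67×10⁻⁸ × 1.51))^(1/4).
T = (6.81×10^9)^(1/4) = 287 K.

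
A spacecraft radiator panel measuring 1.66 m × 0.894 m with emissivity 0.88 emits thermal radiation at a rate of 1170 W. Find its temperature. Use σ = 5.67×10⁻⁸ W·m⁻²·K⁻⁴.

T ≈ 355 K

A = 1.66 × 0.894 = 1.48 m².
From P = εσAT⁴, T = (P / εσA)^(1/4) = (1170 / (0.88 × 5.67×10⁻⁸ × 1.48))^(1/4).
T = (1.58×10^10)^(1/4) = 355 K.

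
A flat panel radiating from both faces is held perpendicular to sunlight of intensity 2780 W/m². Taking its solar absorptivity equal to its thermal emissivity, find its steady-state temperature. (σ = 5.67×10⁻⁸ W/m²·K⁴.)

T ≈ 396 K

Absorbed flux αS = emitted flux 2εσT⁴ per unit area; with α = ε this gives T = (S/2σ)^(1/4).
T = (2780 / (2 × 5.67×10⁻⁸))^(1/4) = (2.45×10^10)^(1/4).
T = 396 K.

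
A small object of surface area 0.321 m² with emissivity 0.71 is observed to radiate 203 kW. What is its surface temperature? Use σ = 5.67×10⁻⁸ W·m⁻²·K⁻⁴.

From P = εσAT⁴, T = (P / εσA)^(1/4) = (2.03×10^5 / (0.71 × 5.67×10⁻⁸ × 0.321))^(1/4).
T = (1.57×10^13)^(1/4) = 1990 K.

T ≈ 1990 K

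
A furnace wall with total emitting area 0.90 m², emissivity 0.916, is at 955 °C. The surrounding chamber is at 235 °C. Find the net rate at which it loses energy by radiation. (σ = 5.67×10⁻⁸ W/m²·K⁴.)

Convert: 955 °C = 1228 K; 235 °C = 508 K.
Q = εσA(T⁴ − T_s⁴). T⁴ − T_s⁴ = (1228)⁴ − (508)⁴ = 2.27×10^12 − 6.66×10^10 = 2.21×10^12 K⁴.
Q = 0.916 × 5.67×10⁻⁸ × 0.900 × 2.21×10^12 = 1.03×10^5 W.

Q ≈ 1.03×10^5 W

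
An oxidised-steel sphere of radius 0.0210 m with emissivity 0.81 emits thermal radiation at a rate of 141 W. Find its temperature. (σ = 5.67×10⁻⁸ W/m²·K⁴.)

A = 4πr² = 4π × (0.0210)² = 5.54×10^-3 m².
From P = εσAT⁴, T = (P / εσA)^(1/4) = (141 / (0.81 × 5.67×10⁻⁸ × 5.54×10^-3))^(1/4).
T = (5.54×10^11)^(1/4) = 863 K.

T ≈ 863 K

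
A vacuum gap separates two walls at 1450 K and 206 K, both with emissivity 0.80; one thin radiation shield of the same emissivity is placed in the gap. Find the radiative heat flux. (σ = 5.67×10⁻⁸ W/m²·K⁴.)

q ≈ 83500 W/m²

Each of the 2 gaps contributes resistance (2/ε − 1) = 2/0.80 − 1 = 1.500; total = 3.000.
q = σ(T₁⁴ − T₂⁴) / 3.000 = 5.67×10⁻⁸ × 4.42×10^12 / 3.000 = 83500 W/m².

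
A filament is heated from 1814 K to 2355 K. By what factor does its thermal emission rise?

ratio ≈ 2.84

P ∝ T⁴, so the ratio is (2355/1814)⁴ = (1.298)⁴ = 2.84.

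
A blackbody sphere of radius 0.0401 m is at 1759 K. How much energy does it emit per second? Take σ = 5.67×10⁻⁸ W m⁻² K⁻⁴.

P ≈ 11000 W

A = 4πr² = 4π × (0.0401)² = 0.0202 m².
P = σAT⁴ = 5.67×10⁻⁸ × 0.0202 × (1759)⁴ = 5.67×10⁻⁸ × 0.0202 × 9.57×10^12.
P = 11000 W.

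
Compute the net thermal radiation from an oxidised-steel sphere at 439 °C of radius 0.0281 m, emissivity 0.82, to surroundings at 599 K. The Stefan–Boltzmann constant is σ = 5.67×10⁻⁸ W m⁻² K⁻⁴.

Q ≈ 59.2 W

A = 4πr² = 4π × (0.0281)² = 9.92×10^-3 m².
Convert: 439 °C = 712 K.
Q = εσA(T⁴ − T_s⁴). T⁴ − T_s⁴ = (712)⁴ − (599)⁴ = 2.57×10^11 − 1.29×10^11 = 1.28×10^11 K⁴.
Q = 0.82 × 5.67×10⁻⁸ × 9.92×10^-3 × 1.28×10^11 = 59.2 W.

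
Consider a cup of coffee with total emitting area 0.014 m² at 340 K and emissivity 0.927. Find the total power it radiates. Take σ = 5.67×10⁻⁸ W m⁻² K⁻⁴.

P = εσAT⁴ = 0.927 × 5.67×10⁻⁸ × 0.0140 × (340)⁴ = 0.927 × 5.67×10⁻⁸ × 0.0140 × 1.34×10^10.
P = 9.83 W.

P ≈ 9.83 W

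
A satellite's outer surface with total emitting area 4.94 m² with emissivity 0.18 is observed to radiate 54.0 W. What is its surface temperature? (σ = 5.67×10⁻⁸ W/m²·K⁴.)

From P = εσAT⁴, T = (P / εσA)^(1/4) = (54.0 / (0.18 × 5.67×10⁻⁸ × 4.94))^(1/4).
T = (1.07×10^9)^(1/4) = 181 K.

T ≈ 181 K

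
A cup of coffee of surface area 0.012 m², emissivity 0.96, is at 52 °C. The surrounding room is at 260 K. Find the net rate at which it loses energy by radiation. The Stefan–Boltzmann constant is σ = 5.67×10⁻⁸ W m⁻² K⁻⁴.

Q ≈ 4.30 W

Convert: 52 °C = 325 K.
Q = εσA(T⁴ − T_s⁴). T⁴ − T_s⁴ = (325)⁴ − (260)⁴ = 1.12×10^10 − 4.57×10^9 = 6.59×10^9 K⁴.
Q = 0.96 × 5.67×10⁻⁸ × 0.0120 × 6.59×10^9 = 4.30 W.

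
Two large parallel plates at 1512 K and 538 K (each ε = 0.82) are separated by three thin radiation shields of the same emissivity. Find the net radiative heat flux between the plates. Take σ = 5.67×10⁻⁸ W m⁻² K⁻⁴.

Each of the 4 gaps contributes resistance (2/ε − 1) = 2/0.82 − 1 = 1.439; total = 5.756.
q = σ(T₁⁴ − T₂⁴) / 5.756 = 5.67×10⁻⁸ × 5.14×10^12 / 5.756 = 50700 W/m².

q ≈ 50700 W/m²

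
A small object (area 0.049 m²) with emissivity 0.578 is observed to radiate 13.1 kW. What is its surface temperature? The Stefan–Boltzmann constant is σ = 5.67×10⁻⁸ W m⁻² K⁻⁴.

From P = εσAT⁴, T = (P / εσA)^(1/4) = (13100 / (0.578 × 5.67×10⁻⁸ × 0.0490))^(1/4).
T = (8.16×10^12)^(1/4) = 1690 K.

T ≈ 1690 K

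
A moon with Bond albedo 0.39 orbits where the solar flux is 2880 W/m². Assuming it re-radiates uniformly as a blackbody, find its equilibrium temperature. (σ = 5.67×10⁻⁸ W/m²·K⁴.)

Power absorbed = (1−a)S·πR²; power emitted = 4πR²σT⁴. Equating and cancelling πR²:
T = ((1−a)S / 4σ)^(1/4) = (1760 / (4 × 5.67×10⁻⁸))^(1/4) = (7.75×10^9)^(1/4).
T = 297 K.

T ≈ 297 K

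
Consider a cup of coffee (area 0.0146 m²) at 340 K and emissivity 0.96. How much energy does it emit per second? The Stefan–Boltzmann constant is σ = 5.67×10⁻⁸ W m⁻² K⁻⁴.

Stefan–Boltzmann: P = εσAT⁴ = 0.96 × 5.67×10⁻⁸ × 0.0146 × (340)⁴ = 0.96 × 5.67×10⁻⁸ × 0.0146 × 1.34×10^10.
P = 10.6 W.

P ≈ 10.6 W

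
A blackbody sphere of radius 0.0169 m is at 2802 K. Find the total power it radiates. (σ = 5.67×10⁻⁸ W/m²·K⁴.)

P ≈ 12500 W

A = 4πr² = 4π × (0.0169)² = 3.59×10^-3 m².
P = σAT⁴ = 5.67×10⁻⁸ × 3.59×10^-3 × (2802)⁴ = 5.67×10⁻⁸ × 3.59×10^-3 × 6.16×10^13.
P = 12500 W.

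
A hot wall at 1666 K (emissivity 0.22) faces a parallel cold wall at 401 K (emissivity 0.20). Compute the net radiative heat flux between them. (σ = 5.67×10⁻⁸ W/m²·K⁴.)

q ≈ 50900 W/m²

For two large parallel gray plates, q = σ(T₁⁴ − T₂⁴) / (1/ε₁ + 1/ε₂ − 1).
1/ε₁ + 1/ε₂ − 1 = 1/0.22 + 1/0.20 − 1 = 8.545.
T₁⁴ − T₂⁴ = 7.70×10^12 − 2.59×10^10 = 7.68×10^12 K⁴.
q = 5.67×10⁻⁸ × 7.68×10^12 / 8.545 = 50900 W/m².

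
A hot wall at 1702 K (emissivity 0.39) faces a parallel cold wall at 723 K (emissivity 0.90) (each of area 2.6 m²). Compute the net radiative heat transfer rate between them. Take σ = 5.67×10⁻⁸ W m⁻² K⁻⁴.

For two large parallel gray plates, q = σ(T₁⁴ − T₂⁴) / (1/ε₁ + 1/ε₂ − 1).
1/ε₁ + 1/ε₂ − 1 = 1/0.39 + 1/0.90 − 1 = 2.675.
T₁⁴ − T₂⁴ = 8.39×10^12 − 2.73×10^11 = 8.12×10^12 K⁴.
q = 5.67×10⁻⁸ × 8.12×10^12 / 2.675 = 1.72×10^5 W/m².
Q = q·A = 1.72×10^5 × 2.6 = 4.47×10^5 W.

Q ≈ 4.47×10^5 W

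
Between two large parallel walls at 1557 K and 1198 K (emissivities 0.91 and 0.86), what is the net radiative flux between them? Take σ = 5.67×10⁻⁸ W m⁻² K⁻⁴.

For two large parallel gray plates, q = σ(T₁⁴ − T₂⁴) / (1/ε₁ + 1/ε₂ − 1).
1/ε₁ + 1/ε₂ − 1 = 1/0.91 + 1/0.86 − 1 = 1.262.
T₁⁴ − T₂⁴ = 5.88×10^12 − 2.06×10^12 = 3.82×10^12 K⁴.
q = 5.67×10⁻⁸ × 3.82×10^12 / 1.262 = 1.72×10^5 W/m².

q ≈ 1.72×10^5 W/m²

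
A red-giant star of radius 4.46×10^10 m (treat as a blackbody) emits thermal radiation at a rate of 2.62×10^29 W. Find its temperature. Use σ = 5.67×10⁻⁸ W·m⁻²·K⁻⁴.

A = 4πr² = 4π × (4.46×10^10)² = 2.50×10^22 m².
From P = σAT⁴, T = (P / σA)^(1/4) = (2.62×10^29 / (5.67×10⁻⁸ × 2.50×10^22))^(1/4).
T = (1.85×10^14)^(1/4) = 3690 K.

T ≈ 3690 K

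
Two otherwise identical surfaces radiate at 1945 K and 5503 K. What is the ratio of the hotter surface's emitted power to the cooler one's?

P ∝ T⁴, so the ratio is (5503/1945)⁴ = (2.829)⁴ = 64.1.

ratio ≈ 64.1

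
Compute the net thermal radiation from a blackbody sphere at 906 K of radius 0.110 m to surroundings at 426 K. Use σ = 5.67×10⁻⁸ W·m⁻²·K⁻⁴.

Q ≈ 5520 W

A = 4πr² = 4π × (0.110)² = 0.152 m².
Q = σA(T⁴ − T_s⁴). T⁴ − T_s⁴ = (906)⁴ − (426)⁴ = 6.74×10^11 − 3.29×10^10 = 6.41×10^11 K⁴.
Q = 5.67×10⁻⁸ × 0.152 × 6.41×10^11 = 5520 W.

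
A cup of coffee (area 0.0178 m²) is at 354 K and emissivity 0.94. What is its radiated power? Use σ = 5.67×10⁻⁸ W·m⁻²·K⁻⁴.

P = εσAT⁴ = 0.94 × 5.67×10⁻⁸ × 0.0178 × (354)⁴ = 0.94 × 5.67×10⁻⁸ × 0.0178 × 1.57×10^10.
P = 14.9 W.

P ≈ 14.9 W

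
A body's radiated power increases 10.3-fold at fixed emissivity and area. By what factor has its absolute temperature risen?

P ∝ T⁴ ⇒ T ∝ P^(1/4), so T scales by (10.3)^(1/4) = 1.79.

factor ≈ 1.79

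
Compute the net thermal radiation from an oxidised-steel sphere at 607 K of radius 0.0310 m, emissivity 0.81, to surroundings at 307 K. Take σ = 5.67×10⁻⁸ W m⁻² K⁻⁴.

Q ≈ 70.4 W

A = 4πr² = 4π × (0.0310)² = 0.0121 m².
Q = εσA(T⁴ − T_s⁴). T⁴ − T_s⁴ = (607)⁴ − (307)⁴ = 1.36×10^11 − 8.88×10^9 = 1.27×10^11 K⁴.
Q = 0.81 × 5.67×10⁻⁸ × 0.0121 × 1.27×10^11 = 70.4 W.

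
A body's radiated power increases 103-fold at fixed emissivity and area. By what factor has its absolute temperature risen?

P ∝ T⁴ ⇒ T ∝ P^(1/4), so T scales by (103)^(1/4) = 3.19.

factor ≈ 3.19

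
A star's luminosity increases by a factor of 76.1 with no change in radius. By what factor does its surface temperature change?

factor ≈ 2.95

P ∝ T⁴ ⇒ T ∝ P^(1/4), so T scales by (76.1)^(1/4) = 2.95.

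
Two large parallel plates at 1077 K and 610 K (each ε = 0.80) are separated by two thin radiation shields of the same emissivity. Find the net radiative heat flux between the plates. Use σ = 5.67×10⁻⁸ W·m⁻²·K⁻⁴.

Each of the 3 gaps contributes resistance (2/ε − 1) = 2/0.80 − 1 = 1.500; total = 4.500.
q = σ(T₁⁴ − T₂⁴) / 4.500 = 5.67×10⁻⁸ × 1.21×10^12 / 4.500 = 15200 W/m².

q ≈ 15200 W/m²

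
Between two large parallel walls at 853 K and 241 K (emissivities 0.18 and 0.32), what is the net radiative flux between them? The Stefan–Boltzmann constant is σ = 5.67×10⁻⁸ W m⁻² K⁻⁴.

q ≈ 3880 W/m²

For two large parallel gray plates, q = σ(T₁⁴ − T₂⁴) / (1/ε₁ + 1/ε₂ − 1).
1/ε₁ + 1/ε₂ − 1 = 1/0.18 + 1/0.32 − 1 = 7.681.
T₁⁴ − T₂⁴ = 5.29×10^11 − 3.37×10^9 = 5.26×10^11 K⁴.
q = 5.67×10⁻⁸ × 5.26×10^11 / 7.681 = 3880 W/m².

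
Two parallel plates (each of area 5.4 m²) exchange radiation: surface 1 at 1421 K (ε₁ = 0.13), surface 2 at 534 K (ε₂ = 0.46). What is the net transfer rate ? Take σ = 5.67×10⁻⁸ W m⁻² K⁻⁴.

For two large parallel gray plates, q = σ(T₁⁴ − T₂⁴) / (1/ε₁ + 1/ε₂ − 1).
1/ε₁ + 1/ε₂ − 1 = 1/0.13 + 1/0.46 − 1 = 8.866.
T₁⁴ − T₂⁴ = 4.08×10^12 − 8.13×10^10 = 4.00×10^12 K⁴.
q = 5.67×10⁻⁸ × 4.00×10^12 / 8.866 = 25600 W/m².
Q = q·A = 25600 × 5.4 = 1.38×10^5 W.

Q ≈ 1.38×10^5 W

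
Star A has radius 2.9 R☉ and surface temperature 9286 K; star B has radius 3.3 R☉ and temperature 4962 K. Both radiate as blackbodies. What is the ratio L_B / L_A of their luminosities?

L_B/L_A ≈ 0.106

L = 4πR²σT⁴ ∝ R²T⁴, so L_B/L_A = (3.3/2.9)² × (4962/9286)⁴ = 1.29 × 0.0815 = 0.106.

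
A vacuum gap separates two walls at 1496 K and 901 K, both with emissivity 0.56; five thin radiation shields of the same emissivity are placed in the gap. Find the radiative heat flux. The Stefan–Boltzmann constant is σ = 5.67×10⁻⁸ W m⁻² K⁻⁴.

q ≈ 16000 W/m²

Each of the 6 gaps contributes resistance (2/ε − 1) = 2/0.56 − 1 = 2.571; total = 15.43.
q = σ(T₁⁴ − T₂⁴) / 15.43 = 5.67×10⁻⁸ × 4.35×10^12 / 15.43 = 16000 W/m².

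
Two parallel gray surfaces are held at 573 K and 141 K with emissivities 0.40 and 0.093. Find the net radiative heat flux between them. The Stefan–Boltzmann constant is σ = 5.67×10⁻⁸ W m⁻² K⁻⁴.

For two large parallel gray plates, q = σ(T₁⁴ − T₂⁴) / (1/ε₁ + 1/ε₂ − 1).
1/ε₁ + 1/ε₂ − 1 = 1/0.40 + 1/0.093 − 1 = 12.25.
T₁⁴ − T₂⁴ = 1.08×10^11 − 3.95×10^8 = 1.07×10^11 K⁴.
q = 5.67×10⁻⁸ × 1.07×10^11 / 12.25 = 497 W/m².

q ≈ 497 W/m²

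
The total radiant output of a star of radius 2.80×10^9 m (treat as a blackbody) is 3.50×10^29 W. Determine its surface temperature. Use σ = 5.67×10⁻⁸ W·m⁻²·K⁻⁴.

T ≈ 15800 K

A = 4πr² = 4π × (2.80×10^9)² = 9.85×10^19 m².
From P = σAT⁴, T = (P / σA)^(1/4) = (3.50×10^29 / (5.67×10⁻⁸ × 9.85×10^19))^(1/4).
T = (6.27×10^16)^(1/4) = 15800 K.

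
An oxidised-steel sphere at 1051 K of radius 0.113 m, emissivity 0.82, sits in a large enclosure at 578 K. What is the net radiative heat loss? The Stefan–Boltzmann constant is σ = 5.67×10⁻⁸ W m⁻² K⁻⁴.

Q ≈ 8270 W

A = 4πr² = 4π × (0.113)² = 0.160 m².
Q = εσA(T⁴ − T_s⁴). T⁴ − T_s⁴ = (1051)⁴ − (578)⁴ = 1.22×10^12 − 1.12×10^11 = 1.11×10^12 K⁴.
Q = 0.82 × 5.67×10⁻⁸ × 0.160 × 1.11×10^12 = 8270 W.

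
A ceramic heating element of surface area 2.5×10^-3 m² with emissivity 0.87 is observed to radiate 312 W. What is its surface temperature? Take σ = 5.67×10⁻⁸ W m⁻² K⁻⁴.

From P = εσAT⁴, T = (P / εσA)^(1/4) = (312 / (0.87 × 5.67×10⁻⁸ × 2.50×10^-3))^(1/4).
T = (2.53×10^12)^(1/4) = 1260 K.

T ≈ 1260 K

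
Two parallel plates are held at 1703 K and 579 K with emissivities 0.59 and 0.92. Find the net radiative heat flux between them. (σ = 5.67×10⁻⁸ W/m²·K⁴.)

For two large parallel gray plates, q = σ(T₁⁴ − T₂⁴) / (1/ε₁ + 1/ε₂ − 1).
1/ε₁ + 1/ε₂ − 1 = 1/0.59 + 1/0.92 − 1 = 1.782.
T₁⁴ − T₂⁴ = 8.41×10^12 − 1.12×10^11 = 8.30×10^12 K⁴.
q = 5.67×10⁻⁸ × 8.30×10^12 / 1.782 = 2.64×10^5 W/m².

q ≈ 2.64×10^5 W/m²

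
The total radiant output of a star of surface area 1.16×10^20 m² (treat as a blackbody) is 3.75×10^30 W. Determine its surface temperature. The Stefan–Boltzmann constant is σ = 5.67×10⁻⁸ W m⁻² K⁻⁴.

T ≈ 27500 K

From P = σAT⁴, T = (P / σA)^(1/4) = (3.75×10^30 / (5.67×10⁻⁸ × 1.16×10^20))^(1/4).
T = (5.70×10^17)^(1/4) = 27500 K.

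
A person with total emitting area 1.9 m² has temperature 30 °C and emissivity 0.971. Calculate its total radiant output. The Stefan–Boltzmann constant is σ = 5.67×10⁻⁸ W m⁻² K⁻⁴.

P ≈ 882 W

30 °C = 303 K.
Stefan–Boltzmann: P = εσAT⁴ = 0.971 × 5.67×10⁻⁸ × 1.90 × (303)⁴ = 0.971 × 5.67×10⁻⁸ × 1.90 × 8.43×10^9.
P = 882 W.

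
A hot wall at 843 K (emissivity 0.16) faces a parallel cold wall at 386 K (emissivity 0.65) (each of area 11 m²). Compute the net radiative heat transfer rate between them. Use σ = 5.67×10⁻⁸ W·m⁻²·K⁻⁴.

Q ≈ 44400 W

For two large parallel gray plates, q = σ(T₁⁴ − T₂⁴) / (1/ε₁ + 1/ε₂ − 1).
1/ε₁ + 1/ε₂ − 1 = 1/0.16 + 1/0.65 − 1 = 6.788.
T₁⁴ − T₂⁴ = 5.05×10^11 − 2.22×10^10 = 4.83×10^11 K⁴.
q = 5.67×10⁻⁸ × 4.83×10^11 / 6.788 = 4030 W/m².
Q = q·A = 4030 × 11 = 44400 W.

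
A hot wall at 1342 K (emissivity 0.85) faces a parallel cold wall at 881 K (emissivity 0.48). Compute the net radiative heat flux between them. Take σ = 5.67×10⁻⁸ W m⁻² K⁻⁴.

q ≈ 66300 W/m²

For two large parallel gray plates, q = σ(T₁⁴ − T₂⁴) / (1/ε₁ + 1/ε₂ − 1).
1/ε₁ + 1/ε₂ − 1 = 1/0.85 + 1/0.48 − 1 = 2.260.
T₁⁴ − T₂⁴ = 3.24×10^12 − 6.02×10^11 = 2.64×10^12 K⁴.
q = 5.67×10⁻⁸ × 2.64×10^12 / 2.260 = 66300 W/m².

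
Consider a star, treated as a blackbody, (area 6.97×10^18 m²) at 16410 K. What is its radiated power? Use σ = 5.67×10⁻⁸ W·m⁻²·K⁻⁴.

P ≈ 2.87×10^28 W

P = σAT⁴ = 5.67×10⁻⁸ × 6.97×10^18 × (16410)⁴ = 5.67×10⁻⁸ × 6.97×10^18 × 7.25×10^16.
P = 2.87×10^28 W.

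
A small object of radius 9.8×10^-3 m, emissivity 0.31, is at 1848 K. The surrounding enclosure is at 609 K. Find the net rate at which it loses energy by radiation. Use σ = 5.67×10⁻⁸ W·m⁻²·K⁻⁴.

A = 4πr² = 4π × (9.8×10^-3)² = 1.21×10^-3 m².
Q = εσA(T⁴ − T_s⁴). T⁴ − T_s⁴ = (1848)⁴ − (609)⁴ = 1.17×10^13 − 1.38×10^11 = 1.15×10^13 K⁴.
Q = 0.31 × 5.67×10⁻⁸ × 1.21×10^-3 × 1.15×10^13 = 244 W.

Q ≈ 244 W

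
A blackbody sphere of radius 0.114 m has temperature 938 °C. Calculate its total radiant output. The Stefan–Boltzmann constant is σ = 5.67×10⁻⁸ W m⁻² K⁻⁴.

P ≈ 19900 W

A = 4πr² = 4π × (0.114)² = 0.163 m².
938 °C = 1211 K.
P = σAT⁴ = 5.67×10⁻⁸ × 0.163 × (1211)⁴ = 5.67×10⁻⁸ × 0.163 × 2.15×10^12.
P = 19900 W.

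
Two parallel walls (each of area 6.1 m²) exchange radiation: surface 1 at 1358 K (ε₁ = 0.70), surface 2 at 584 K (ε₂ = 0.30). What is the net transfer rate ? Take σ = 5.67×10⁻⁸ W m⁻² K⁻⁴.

For two large parallel gray plates, q = σ(T₁⁴ − T₂⁴) / (1/ε₁ + 1/ε₂ − 1).
1/ε₁ + 1/ε₂ − 1 = 1/0.70 + 1/0.30 − 1 = 3.762.
T₁⁴ − T₂⁴ = 3.40×10^12 − 1.16×10^11 = 3.28×10^12 K⁴.
q = 5.67×10⁻⁸ × 3.28×10^12 / 3.762 = 49500 W/m².
Q = q·A = 49500 × 6.1 = 3.02×10^5 W.

Q ≈ 3.02×10^5 W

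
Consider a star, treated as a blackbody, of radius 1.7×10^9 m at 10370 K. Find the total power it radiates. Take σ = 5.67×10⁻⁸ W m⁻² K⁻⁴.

A = 4πr² = 4π × (1.7×10^9)² = 3.63×10^19 m².
P = σAT⁴ = 5.67×10⁻⁸ × 3.63×10^19 × (10370)⁴ = 5.67×10⁻⁸ × 3.63×10^19 × 1.16×10^16.
P = 2.38×10^28 W.

P ≈ 2.38×10^28 W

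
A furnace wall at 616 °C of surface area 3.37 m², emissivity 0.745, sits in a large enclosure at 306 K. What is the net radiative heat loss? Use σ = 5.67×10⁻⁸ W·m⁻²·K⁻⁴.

Convert: 616 °C = 889 K.
Q = εσA(T⁴ − T_s⁴). T⁴ − T_s⁴ = (889)⁴ − (306)⁴ = 6.25×10^11 − 8.77×10^9 = 6.16×10^11 K⁴.
Q = 0.745 × 5.67×10⁻⁸ × 3.37 × 6.16×10^11 = 87700 W.

Q ≈ 87700 W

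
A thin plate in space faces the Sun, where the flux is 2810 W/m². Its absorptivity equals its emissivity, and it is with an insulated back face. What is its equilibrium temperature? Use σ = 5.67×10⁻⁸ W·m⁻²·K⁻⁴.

T ≈ 472 K

Absorbed flux αS = emitted flux εσT⁴ (one radiating face); with α = ε, T = (S/σ)^(1/4).
T = (2810 / 5.67×10⁻⁸)^(1/4) = (4.96×10^10)^(1/4).
T = 472 K.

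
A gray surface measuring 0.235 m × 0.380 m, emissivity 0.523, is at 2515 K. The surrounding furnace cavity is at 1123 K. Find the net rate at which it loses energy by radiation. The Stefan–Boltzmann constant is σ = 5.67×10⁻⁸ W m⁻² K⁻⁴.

A = 0.235 × 0.380 = 0.0893 m².
Q = εσA(T⁴ − T_s⁴). T⁴ − T_s⁴ = (2515)⁴ − (1123)⁴ = 4.00×10^13 − 1.59×10^12 = 3.84×10^13 K⁴.
Q = 0.523 × 5.67×10⁻⁸ × 0.0893 × 3.84×10^13 = 1.02×10^5 W.

Q ≈ 1.02×10^5 W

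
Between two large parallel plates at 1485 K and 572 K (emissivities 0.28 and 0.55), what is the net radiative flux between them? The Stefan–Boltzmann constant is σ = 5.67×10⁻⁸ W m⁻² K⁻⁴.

q ≈ 61400 W/m²

For two large parallel gray plates, q = σ(T₁⁴ − T₂⁴) / (1/ε₁ + 1/ε₂ − 1).
1/ε₁ + 1/ε₂ − 1 = 1/0.28 + 1/0.55 − 1 = 4.390.
T₁⁴ − T₂⁴ = 4.86×10^12 − 1.07×10^11 = 4.76×10^12 K⁴.
q = 5.67×10⁻⁸ × 4.76×10^12 / 4.390 = 61400 W/m².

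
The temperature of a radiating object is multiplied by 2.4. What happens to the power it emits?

P ∝ T⁴, so the power scales as (2.4)⁴ = 33.2.

factor ≈ 33.2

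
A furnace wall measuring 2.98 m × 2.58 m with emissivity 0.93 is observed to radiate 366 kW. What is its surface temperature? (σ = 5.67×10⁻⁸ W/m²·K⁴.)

A = 2.98 × 2.58 = 7.69 m².
From P = εσAT⁴, T = (P / εσA)^(1/4) = (3.66×10^5 / (0.93 × 5.67×10⁻⁸ × 7.69))^(1/4).
T = (9.03×10^11)^(1/4) = 975 K.

T ≈ 975 K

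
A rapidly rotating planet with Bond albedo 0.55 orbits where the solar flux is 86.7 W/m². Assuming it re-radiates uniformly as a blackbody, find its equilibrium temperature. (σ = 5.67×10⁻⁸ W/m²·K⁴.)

T ≈ 115 K

Power absorbed = (1−a)S·πR²; power emitted = 4πR²σT⁴. Equating and cancelling πR²:
T = ((1−a)S / 4σ)^(1/4) = (39.0 / (4 × 5.67×10⁻⁸))^(1/4) = (1.72×10^8)^(1/4).
T = 115 K.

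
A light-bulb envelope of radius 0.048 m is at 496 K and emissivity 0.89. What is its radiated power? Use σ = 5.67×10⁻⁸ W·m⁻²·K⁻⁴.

P ≈ 88.4 W

A = 4πr² = 4π × (0.048)² = 0.0290 m².
P = εσAT⁴ = 0.89 × 5.67×10⁻⁸ × 0.0290 × (496)⁴ = 0.89 × 5.67×10⁻⁸ × 0.0290 × 6.05×10^10.
P = 88.4 W.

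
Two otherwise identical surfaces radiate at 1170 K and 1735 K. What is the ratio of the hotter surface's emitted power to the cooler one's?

P ∝ T⁴, so the ratio is (1735/1170)⁴ = (1.483)⁴ = 4.84.

ratio ≈ 4.84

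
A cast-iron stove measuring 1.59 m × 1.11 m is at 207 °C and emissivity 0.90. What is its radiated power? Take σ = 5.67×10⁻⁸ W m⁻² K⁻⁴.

P ≈ 4780 W

A = 1.59 × 1.11 = 1.76 m².
207 °C = 480 K.
P = εσAT⁴ = 0.90 × 5.67×10⁻⁸ × 1.76 × (480)⁴ = 0.90 × 5.67×10⁻⁸ × 1.76 × 5.31×10^10.
P = 4780 W.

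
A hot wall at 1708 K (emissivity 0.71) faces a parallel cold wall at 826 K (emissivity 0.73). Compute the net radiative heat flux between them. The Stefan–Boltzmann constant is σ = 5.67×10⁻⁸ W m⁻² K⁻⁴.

q ≈ 2.57×10^5 W/m²

For two large parallel gray plates, q = σ(T₁⁴ − T₂⁴) / (1/ε₁ + 1/ε₂ − 1).
1/ε₁ + 1/ε₂ − 1 = 1/0.71 + 1/0.73 − 1 = 1.778.
T₁⁴ − T₂⁴ = 8.51×10^12 − 4.66×10^11 = 8.04×10^12 K⁴.
q = 5.67×10⁻⁸ × 8.04×10^12 / 1.778 = 2.57×10^5 W/m².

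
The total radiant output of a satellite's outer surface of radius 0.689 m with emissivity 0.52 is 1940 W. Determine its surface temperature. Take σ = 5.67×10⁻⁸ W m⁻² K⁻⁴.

A = 4πr² = 4π × (0.689)² = 5.97 m².
From P = εσAT⁴, T = (P / εσA)^(1/4) = (1940 / (0.52 × 5.67×10⁻⁸ × 5.97))^(1/4).
T = (1.10×10^10)^(1/4) = 324 K.

T ≈ 324 K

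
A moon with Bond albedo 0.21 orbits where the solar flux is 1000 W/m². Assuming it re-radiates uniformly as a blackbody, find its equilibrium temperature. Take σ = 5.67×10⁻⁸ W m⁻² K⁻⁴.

Power absorbed = (1−a)S·πR²; power emitted = 4πR²σT⁴. Equating and cancelling πR²:
T = ((1−a)S / 4σ)^(1/4) = (790 / (4 × 5.67×10⁻⁸))^(1/4) = (3.48×10^9)^(1/4).
T = 243 K.

T ≈ 243 K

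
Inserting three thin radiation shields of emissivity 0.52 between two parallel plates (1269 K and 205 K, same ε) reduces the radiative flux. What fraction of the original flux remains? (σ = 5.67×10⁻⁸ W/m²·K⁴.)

ratio ≈ 0.250

With N identical shields there are N+1 = 4 gaps in series, each with the same radiative resistance, so the flux falls to 1/(N+1) of its unshielded value.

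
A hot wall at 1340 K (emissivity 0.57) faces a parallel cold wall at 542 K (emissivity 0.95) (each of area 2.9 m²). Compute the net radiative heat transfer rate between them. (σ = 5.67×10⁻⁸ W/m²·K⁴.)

For two large parallel gray plates, q = σ(T₁⁴ − T₂⁴) / (1/ε₁ + 1/ε₂ − 1).
1/ε₁ + 1/ε₂ − 1 = 1/0.57 + 1/0.95 − 1 = 1.807.
T₁⁴ − T₂⁴ = 3.22×10^12 − 8.63×10^10 = 3.14×10^12 K⁴.
q = 5.67×10⁻⁸ × 3.14×10^12 / 1.807 = 98500 W/m².
Q = q·A = 98500 × 2.9 = 2.86×10^5 W.

Q ≈ 2.86×10^5 W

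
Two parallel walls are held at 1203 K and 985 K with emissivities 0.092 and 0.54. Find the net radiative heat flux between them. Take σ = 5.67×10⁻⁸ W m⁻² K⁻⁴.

For two large parallel gray plates, q = σ(T₁⁴ − T₂⁴) / (1/ε₁ + 1/ε₂ − 1).
1/ε₁ + 1/ε₂ − 1 = 1/0.092 + 1/0.54 − 1 = 11.72.
T₁⁴ − T₂⁴ = 2.09×10^12 − 9.41×10^11 = 1.15×10^12 K⁴.
q = 5.67×10⁻⁸ × 1.15×10^12 / 11.72 = 5580 W/m².

q ≈ 5580 W/m²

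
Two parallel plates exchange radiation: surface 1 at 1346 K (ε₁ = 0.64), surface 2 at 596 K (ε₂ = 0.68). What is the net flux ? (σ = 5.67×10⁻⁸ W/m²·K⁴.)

For two large parallel gray plates, q = σ(T₁⁴ − T₂⁴) / (1/ε₁ + 1/ε₂ − 1).
1/ε₁ + 1/ε₂ − 1 = 1/0.64 + 1/0.68 − 1 = 2.033.
T₁⁴ − T₂⁴ = 3.28×10^12 − 1.26×10^11 = 3.16×10^12 K⁴.
q = 5.67×10⁻⁸ × 3.16×10^12 / 2.033 = 88000 W/m².

q ≈ 88000 W/m²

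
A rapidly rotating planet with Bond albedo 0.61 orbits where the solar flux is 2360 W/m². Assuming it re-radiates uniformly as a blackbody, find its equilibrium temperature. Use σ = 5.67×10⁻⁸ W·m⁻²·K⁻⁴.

T ≈ 252 K

Power absorbed = (1−a)S·πR²; power emitted = 4πR²σT⁴. Equating and cancelling πR²:
T = ((1−a)S / 4σ)^(1/4) = (920 / (4 × 5.67×10⁻⁸))^(1/4) = (4.06×10^9)^(1/4).
T = 252 K.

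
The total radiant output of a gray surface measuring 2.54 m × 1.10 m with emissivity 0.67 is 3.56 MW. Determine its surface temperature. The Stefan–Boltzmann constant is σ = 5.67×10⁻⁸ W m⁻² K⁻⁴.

T ≈ 2410 K

A = 2.54 × 1.10 = 2.79 m².
From P = εσAT⁴, T = (P / εσA)^(1/4) = (3.56×10^6 / (0.67 × 5.67×10⁻⁸ × 2.79))^(1/4).
T = (3.35×10^13)^(1/4) = 2410 K.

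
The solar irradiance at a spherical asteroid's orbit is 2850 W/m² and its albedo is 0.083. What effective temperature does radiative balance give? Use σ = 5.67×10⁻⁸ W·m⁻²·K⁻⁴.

Power absorbed = (1−a)S·πR²; power emitted = 4πR²σT⁴. Equating and cancelling πR²:
T = ((1−a)S / 4σ)^(1/4) = (2610 / (4 × 5.67×10⁻⁸))^(1/4) = (1.15×10^10)^(1/4).
T = 328 K.

T ≈ 328 K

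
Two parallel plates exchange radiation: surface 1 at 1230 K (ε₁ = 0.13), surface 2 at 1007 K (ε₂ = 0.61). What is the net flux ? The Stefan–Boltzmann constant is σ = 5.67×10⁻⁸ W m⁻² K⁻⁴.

q ≈ 8580 W/m²

For two large parallel gray plates, q = σ(T₁⁴ − T₂⁴) / (1/ε₁ + 1/ε₂ − 1).
1/ε₁ + 1/ε₂ − 1 = 1/0.13 + 1/0.61 − 1 = 8.332.
T₁⁴ − T₂⁴ = 2.29×10^12 − 1.03×10^12 = 1.26×10^12 K⁴.
q = 5.67×10⁻⁸ × 1.26×10^12 / 8.332 = 8580 W/m².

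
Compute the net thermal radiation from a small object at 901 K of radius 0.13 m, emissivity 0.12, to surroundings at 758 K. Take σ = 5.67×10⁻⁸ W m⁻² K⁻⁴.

A = 4πr² = 4π × (0.13)² = 0.212 m².
Q = εσA(T⁴ − T_s⁴). T⁴ − T_s⁴ = (901)⁴ − (758)⁴ = 6.59×10^11 − 3.30×10^11 = 3.29×10^11 K⁴.
Q = 0.12 × 5.67×10⁻⁸ × 0.212 × 3.29×10^11 = 475 W.

Q ≈ 475 W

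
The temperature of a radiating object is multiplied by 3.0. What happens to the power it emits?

P ∝ T⁴, so the power scales as (3.0)⁴ = 81.0.

factor ≈ 81.0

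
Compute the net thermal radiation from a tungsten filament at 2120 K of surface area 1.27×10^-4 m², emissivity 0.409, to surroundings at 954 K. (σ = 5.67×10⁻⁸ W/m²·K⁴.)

Q = εσA(T⁴ − T_s⁴). T⁴ − T_s⁴ = (2120)⁴ − (954)⁴ = 2.02×10^13 − 8.28×10^11 = 1.94×10^13 K⁴.
Q = 0.409 × 5.67×10⁻⁸ × 1.27×10^-4 × 1.94×10^13 = 57.1 W.

Q ≈ 57.1 W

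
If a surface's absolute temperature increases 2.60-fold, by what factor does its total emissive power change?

P ∝ T⁴, so the power scales as (2.60)⁴ = 45.7.

factor ≈ 45.7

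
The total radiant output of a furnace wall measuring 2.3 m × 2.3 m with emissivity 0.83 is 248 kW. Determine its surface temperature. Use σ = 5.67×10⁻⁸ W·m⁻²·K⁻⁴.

T ≈ 999 K

A = 2.3 × 2.3 = 5.29 m².
From P = εσAT⁴, T = (P / εσA)^(1/4) = (2.48×10^5 / (0.83 × 5.67×10⁻⁸ × 5.29))^(1/4).
T = (9.96×10^11)^(1/4) = 999 K.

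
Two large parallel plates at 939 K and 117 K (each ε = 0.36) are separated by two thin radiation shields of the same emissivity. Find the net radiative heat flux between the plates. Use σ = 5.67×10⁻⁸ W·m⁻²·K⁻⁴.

Each of the 3 gaps contributes resistance (2/ε − 1) = 2/0.36 − 1 = 4.556; total = 13.67.
q = σ(T₁⁴ − T₂⁴) / 13.67 = 5.67×10⁻⁸ × 7.77×10^11 / 13.67 = 3220 W/m².

q ≈ 3220 W/m²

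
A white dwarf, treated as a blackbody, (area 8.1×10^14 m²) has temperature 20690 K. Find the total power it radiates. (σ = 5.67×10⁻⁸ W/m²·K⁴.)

P ≈ 8.42×10^24 W

P = σAT⁴ = 5.67×10⁻⁸ × 8.10×10^14 × (20690)⁴ = 5.67×10⁻⁸ × 8.10×10^14 × 1.83×10^17.
P = 8.42×10^24 W.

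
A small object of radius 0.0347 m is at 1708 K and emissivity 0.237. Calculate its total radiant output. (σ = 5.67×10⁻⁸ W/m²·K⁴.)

P ≈ 1730 W

A = 4πr² = 4π × (0.0347)² = 0.0151 m².
Stefan–Boltzmann: P = εσAT⁴ = 0.237 × 5.67×10⁻⁸ × 0.0151 × (1708)⁴ = 0.237 × 5.67×10⁻⁸ × 0.0151 × 8.51×10^12.
P = 1730 W.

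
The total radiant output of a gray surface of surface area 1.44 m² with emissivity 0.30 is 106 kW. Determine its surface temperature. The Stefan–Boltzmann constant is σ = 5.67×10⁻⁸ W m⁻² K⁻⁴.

From P = εσAT⁴, T = (P / εσA)^(1/4) = (1.06×10^5 / (0.30 × 5.67×10⁻⁸ × 1.44))^(1/4).
T = (4.33×10^12)^(1/4) = 1440 K.

T ≈ 1440 K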